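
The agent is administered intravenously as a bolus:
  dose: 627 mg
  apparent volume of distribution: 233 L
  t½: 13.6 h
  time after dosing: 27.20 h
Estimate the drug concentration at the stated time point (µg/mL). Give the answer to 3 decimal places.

C₀ = Dose / Vd = 627.0 / 233 = 2.691 mg/L
k = ln2 / t½ = 0.693147 / 13.6 = 0.05097 h⁻¹
t / t½ = 27.20 / 13.6 = 2 half-lives
C = C₀ × (1/2)^2 = 2.691 × 0.2500 = 0.6728 mg/L
(0.6728 mg/L = 0.6728 µg/mL)

0.673 µg/mL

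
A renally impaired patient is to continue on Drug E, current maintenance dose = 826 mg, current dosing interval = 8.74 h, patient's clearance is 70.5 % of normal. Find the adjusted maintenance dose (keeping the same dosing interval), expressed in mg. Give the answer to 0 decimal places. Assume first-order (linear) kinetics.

582 mg

To keep the same average steady-state level, dosing rate must scale with clearance.
CL ratio = 70.5 / 100 = 0.7050
New dose (same interval) = 826 × 0.7050 = 582.3 mg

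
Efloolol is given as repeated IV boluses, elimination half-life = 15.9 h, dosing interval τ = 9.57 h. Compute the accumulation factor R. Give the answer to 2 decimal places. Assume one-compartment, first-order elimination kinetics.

2.93

k = ln2 / t½ = 0.693147 / 15.9 = 0.04359 h⁻¹
e^(−kτ) = e^(−0.04359 × 9.57) = 0.6589
Accumulation ratio R = 1 / (1 − e^(−kτ)) = 1 / (1 − 0.6589) = 2.932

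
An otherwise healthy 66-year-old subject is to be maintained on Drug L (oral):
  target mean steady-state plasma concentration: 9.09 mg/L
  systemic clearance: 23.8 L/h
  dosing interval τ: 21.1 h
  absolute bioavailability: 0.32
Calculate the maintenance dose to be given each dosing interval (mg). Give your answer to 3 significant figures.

14300 mg

At steady state, F × (Dose/τ) = Css × CL.
Dose = Css × CL × τ / F = 9.09 × 23.80 × 21.1 / 0.32 = 14270 mg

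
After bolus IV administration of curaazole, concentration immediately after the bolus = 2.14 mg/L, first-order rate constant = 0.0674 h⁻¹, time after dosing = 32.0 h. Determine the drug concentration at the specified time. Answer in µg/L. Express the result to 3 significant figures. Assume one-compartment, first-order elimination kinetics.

248 µg/L

C = C₀ · e^(−k·t) = 2.140 × e^(−0.06740 × 32.0)
  = 2.140 × 0.1157 = 0.2476 mg/L
Convert: 0.2476 mg/L × 1000 = 247.6 µg/L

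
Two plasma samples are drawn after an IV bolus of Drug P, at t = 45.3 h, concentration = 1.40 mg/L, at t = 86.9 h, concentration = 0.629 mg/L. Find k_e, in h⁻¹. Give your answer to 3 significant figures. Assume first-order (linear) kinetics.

0.0192 h⁻¹

k = ln(C₁/C₂) / (t₂ − t₁) = ln(1.40/0.629) / (86.9 − 45.3)
  = 0.8001 / 41.60 = 0.01923 h⁻¹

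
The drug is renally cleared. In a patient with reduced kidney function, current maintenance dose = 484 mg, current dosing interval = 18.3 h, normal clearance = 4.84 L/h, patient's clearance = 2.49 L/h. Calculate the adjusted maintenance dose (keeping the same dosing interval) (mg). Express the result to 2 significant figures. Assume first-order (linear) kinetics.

250 mg

To keep the same average steady-state level, dosing rate must scale with clearance.
CL ratio = 2.49 / 4.84 = 0.5145
New dose (same interval) = 484 × 0.5145 = 249.0 mg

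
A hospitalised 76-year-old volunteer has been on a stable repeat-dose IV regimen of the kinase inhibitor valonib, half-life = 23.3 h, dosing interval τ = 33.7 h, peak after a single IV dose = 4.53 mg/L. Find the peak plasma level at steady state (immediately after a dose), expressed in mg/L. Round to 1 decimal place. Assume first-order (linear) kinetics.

7.2 mg/L

k = ln2 / t½ = 0.693147 / 23.3 = 0.02975 h⁻¹
e^(−kτ) = e^(−0.02975 × 33.7) = 0.3669
Accumulation ratio R = 1 / (1 − e^(−kτ)) = 1 / (1 − 0.3669) = 1.580
Steady-state peak = C₀ × R = 4.53 × 1.580 = 7.157 mg/L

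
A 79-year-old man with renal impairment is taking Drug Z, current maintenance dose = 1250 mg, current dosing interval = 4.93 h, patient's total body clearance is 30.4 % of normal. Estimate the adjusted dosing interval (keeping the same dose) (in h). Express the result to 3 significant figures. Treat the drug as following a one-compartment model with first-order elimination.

To keep the same average steady-state level, dosing rate must scale with clearance.
CL ratio = 30.4 / 100 = 0.3040
New interval (same dose) = 4.93 / 0.3040 = 16.22 h

16.2 h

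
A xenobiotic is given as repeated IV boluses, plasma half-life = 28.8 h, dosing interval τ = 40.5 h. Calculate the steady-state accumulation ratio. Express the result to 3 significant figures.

k = ln2 / t½ = 0.693147 / 28.8 = 0.02407 h⁻¹
e^(−kτ) = e^(−0.02407 × 40.5) = 0.3773
Accumulation ratio R = 1 / (1 − e^(−kτ)) = 1 / (1 − 0.3773) = 1.606

1.61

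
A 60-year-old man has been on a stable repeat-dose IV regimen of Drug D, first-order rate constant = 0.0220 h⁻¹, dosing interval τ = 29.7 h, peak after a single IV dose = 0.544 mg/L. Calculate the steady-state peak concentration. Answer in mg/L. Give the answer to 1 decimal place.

e^(−kτ) = e^(−0.02200 × 29.7) = 0.5203
Accumulation ratio R = 1 / (1 − e^(−kτ)) = 1 / (1 − 0.5203) = 2.085
Steady-state peak = C₀ × R = 0.544 × 2.085 = 1.134 mg/L

1.1 mg/L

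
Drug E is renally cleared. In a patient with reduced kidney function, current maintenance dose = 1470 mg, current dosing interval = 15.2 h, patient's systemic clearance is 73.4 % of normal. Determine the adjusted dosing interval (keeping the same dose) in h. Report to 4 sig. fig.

To keep the same average steady-state level, dosing rate must scale with clearance.
CL ratio = 73.4 / 100 = 0.7340
New interval (same dose) = 15.2 / 0.7340 = 20.71 h

20.71 h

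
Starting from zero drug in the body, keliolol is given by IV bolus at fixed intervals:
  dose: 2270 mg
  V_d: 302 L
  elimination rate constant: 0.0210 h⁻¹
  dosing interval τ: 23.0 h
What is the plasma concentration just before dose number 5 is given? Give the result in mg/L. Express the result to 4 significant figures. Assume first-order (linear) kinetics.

10.35 mg/L

C₀ per dose = Dose / Vd = 2270 / 302 = 7.517 mg/L
Fraction remaining after one interval: r = e^(−kτ) = e^(−0.02100 × 23.0) = 0.6169
Before dose 5, 4 doses have been given (aged 1τ, 2τ, 3τ, 4τ).
C_trough = C₀ × (r + r² + … + r^4) = C₀ × r(1−r^4)/(1−r)
        = 7.517 × 0.6169 × (1 − 0.1448) / (1 − 0.6169) = 10.35 mg/L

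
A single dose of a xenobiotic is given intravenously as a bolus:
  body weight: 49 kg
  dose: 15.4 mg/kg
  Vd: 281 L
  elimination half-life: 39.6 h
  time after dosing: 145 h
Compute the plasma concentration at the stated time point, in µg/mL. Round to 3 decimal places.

0.212 µg/mL

Total dose = 15.4 × 49 = 754.6 mg
C₀ = Dose / Vd = 754.6 / 281 = 2.685 mg/L
k = ln2 / t½ = 0.693147 / 39.6 = 0.01750 h⁻¹
C = C₀ · e^(−k·t) = 2.685 × e^(−0.01750 × 145)
  = 2.685 × 0.07906 = 0.2123 mg/L
(0.2123 mg/L = 0.2123 µg/mL)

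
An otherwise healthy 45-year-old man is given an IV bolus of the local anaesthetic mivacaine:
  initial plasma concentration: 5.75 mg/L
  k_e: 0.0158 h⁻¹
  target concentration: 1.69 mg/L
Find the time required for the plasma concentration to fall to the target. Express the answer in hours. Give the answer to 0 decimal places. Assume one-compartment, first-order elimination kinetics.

77 h

t = ln(C₀ / C) / k = ln(5.750 / 1.69) / 0.01580
  = ln(3.402) / 0.01580 = 1.224 / 0.01580 = 77.47 h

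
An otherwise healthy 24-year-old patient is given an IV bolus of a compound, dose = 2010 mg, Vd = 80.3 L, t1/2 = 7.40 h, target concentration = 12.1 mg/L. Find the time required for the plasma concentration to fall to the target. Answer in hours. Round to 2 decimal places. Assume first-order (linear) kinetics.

7.76 h

C₀ = Dose / Vd = 2010 / 80.3 = 25.03 mg/L
k = ln2 / t½ = 0.693147 / 7.40 = 0.09367 h⁻¹
t = ln(C₀ / C) / k = ln(25.03 / 12.1) / 0.09367
  = ln(2.069) / 0.09367 = 0.7271 / 0.09367 = 7.762 h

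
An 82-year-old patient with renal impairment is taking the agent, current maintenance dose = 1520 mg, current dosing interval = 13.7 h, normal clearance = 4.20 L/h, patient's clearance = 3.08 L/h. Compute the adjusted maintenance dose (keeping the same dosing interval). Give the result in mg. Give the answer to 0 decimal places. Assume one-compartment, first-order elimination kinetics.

1115 mg

To keep the same average steady-state level, dosing rate must scale with clearance.
CL ratio = 3.08 / 4.20 = 0.7333
New dose (same interval) = 1520 × 0.7333 = 1115 mg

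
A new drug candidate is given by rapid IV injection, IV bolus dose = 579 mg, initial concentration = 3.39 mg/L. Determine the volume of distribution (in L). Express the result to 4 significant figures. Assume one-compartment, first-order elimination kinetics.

Vd = Dose / C₀ = 579.0 / 3.39 = 170.8 L

170.8 L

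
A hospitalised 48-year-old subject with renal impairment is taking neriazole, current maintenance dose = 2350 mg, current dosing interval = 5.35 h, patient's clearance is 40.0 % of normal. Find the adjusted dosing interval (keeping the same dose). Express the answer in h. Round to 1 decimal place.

13.4 h

To keep the same average steady-state level, dosing rate must scale with clearance.
CL ratio = 40.0 / 100 = 0.4000
New interval (same dose) = 5.35 / 0.4000 = 13.38 h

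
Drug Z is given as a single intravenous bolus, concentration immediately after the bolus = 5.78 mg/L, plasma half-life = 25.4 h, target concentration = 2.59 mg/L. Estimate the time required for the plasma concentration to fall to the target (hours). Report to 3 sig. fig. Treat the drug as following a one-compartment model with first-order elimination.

29.4 h

k = ln2 / t½ = 0.693147 / 25.4 = 0.02729 h⁻¹
t = ln(C₀ / C) / k = ln(5.780 / 2.59) / 0.02729
  = ln(2.232) / 0.02729 = 0.8029 / 0.02729 = 29.42 h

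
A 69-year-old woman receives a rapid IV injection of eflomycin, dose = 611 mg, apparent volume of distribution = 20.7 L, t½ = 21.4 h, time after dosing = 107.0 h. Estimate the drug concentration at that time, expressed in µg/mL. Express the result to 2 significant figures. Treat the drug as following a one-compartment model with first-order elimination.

0.92 µg/mL

C₀ = Dose / Vd = 611.0 / 20.7 = 29.52 mg/L
k = ln2 / t½ = 0.693147 / 21.4 = 0.03239 h⁻¹
t / t½ = 107.0 / 21.4 = 5 half-lives
C = C₀ × (1/2)^5 = 29.52 × 0.03125 = 0.9225 mg/L
(0.9225 mg/L = 0.9225 µg/mL)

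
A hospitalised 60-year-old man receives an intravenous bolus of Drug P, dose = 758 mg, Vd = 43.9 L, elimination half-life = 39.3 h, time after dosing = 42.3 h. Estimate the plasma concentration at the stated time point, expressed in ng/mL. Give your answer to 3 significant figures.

C₀ = Dose / Vd = 758.0 / 43.9 = 17.27 mg/L
k = ln2 / t½ = 0.693147 / 39.3 = 0.01764 h⁻¹
C = C₀ · e^(−k·t) = 17.27 × e^(−0.01764 × 42.3)
  = 17.27 × 0.4742 = 8.189 mg/L
Convert: 8.189 mg/L × 1000 = 8189 ng/mL

8190 ng/mL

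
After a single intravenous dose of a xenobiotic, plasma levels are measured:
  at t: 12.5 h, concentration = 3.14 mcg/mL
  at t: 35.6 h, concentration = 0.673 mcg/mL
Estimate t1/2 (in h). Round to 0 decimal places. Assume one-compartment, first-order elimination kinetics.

10 h

k = ln(C₁/C₂) / (t₂ − t₁) = ln(3.14/0.673) / (35.6 − 12.5)
  = 1.540 / 23.10 = 0.06667 h⁻¹
t½ = ln2 / k = 0.693147 / 0.06667 = 10.40 h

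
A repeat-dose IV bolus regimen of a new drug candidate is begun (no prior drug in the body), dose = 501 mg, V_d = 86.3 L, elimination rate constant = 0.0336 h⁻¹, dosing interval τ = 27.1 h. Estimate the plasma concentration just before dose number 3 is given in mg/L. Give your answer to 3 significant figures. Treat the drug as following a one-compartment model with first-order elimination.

3.28 mg/L

C₀ per dose = Dose / Vd = 501 / 86.3 = 5.805 mg/L
Fraction remaining after one interval: r = e^(−kτ) = e^(−0.03360 × 27.1) = 0.4023
Before dose 3, 2 doses have been given (aged 1τ, 2τ).
C_trough = C₀ × (r + r²) = 5.805 × (0.4023 + 0.1618) = 3.275 mg/L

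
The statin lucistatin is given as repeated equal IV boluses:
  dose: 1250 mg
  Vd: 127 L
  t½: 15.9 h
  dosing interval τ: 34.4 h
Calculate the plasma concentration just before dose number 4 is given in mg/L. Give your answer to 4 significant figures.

2.797 mg/L

C₀ per dose = Dose / Vd = 1250 / 127 = 9.843 mg/L
k = ln2 / t½ = 0.693147 / 15.9 = 0.04359 h⁻¹
Fraction remaining after one interval: r = e^(−kτ) = e^(−0.04359 × 34.4) = 0.2232
Before dose 4, 3 doses have been given (aged 1τ, 2τ, 3τ).
C_trough = C₀ × (r + r² + … + r^3) = C₀ × r(1−r^3)/(1−r)
        = 9.843 × 0.2232 × (1 − 0.01112) / (1 − 0.2232) = 2.797 mg/L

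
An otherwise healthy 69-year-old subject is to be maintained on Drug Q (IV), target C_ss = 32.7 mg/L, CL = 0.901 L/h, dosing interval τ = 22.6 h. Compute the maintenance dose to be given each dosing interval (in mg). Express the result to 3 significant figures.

At steady state, Dose/τ = Css × CL.
Dose = Css × CL × τ = 32.7 × 0.9010 × 22.6 = 665.9 mg

666 mg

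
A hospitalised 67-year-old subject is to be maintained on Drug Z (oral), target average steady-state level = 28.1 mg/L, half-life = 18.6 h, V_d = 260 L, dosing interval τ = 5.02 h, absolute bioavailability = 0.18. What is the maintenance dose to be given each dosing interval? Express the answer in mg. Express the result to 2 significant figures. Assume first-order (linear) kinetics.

k = ln2 / t½ = 0.693147 / 18.6 = 0.03727 h⁻¹
CL = k × Vd = 0.03727 × 260 = 9.690 L/h
At steady state, F × (Dose/τ) = Css × CL.
Dose = Css × CL × τ / F = 28.1 × 9.690 × 5.02 / 0.18 = 7594 mg

7600 mg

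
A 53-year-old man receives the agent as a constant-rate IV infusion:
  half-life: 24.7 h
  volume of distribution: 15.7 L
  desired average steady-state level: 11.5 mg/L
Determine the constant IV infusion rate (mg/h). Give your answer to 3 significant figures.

k = ln2 / t½ = 0.693147 / 24.7 = 0.02806 h⁻¹
CL = k × Vd = 0.02806 × 15.7 = 0.4405 L/h
At steady state, infusion rate R₀ = Css × CL = 11.5 × 0.4405 = 5.066 mg/h

5.07 mg/h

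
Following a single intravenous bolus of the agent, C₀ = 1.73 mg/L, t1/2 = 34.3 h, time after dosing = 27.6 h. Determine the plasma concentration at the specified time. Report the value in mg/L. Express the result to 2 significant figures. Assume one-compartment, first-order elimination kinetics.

0.99 mg/L

k = ln2 / t½ = 0.693147 / 34.3 = 0.02021 h⁻¹
C = C₀ · e^(−k·t) = 1.730 × e^(−0.02021 × 27.6)
  = 1.730 × 0.5725 = 0.9904 mg/L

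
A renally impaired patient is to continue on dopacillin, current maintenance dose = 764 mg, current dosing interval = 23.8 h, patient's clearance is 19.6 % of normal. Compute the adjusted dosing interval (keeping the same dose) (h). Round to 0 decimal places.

To keep the same average steady-state level, dosing rate must scale with clearance.
CL ratio = 19.6 / 100 = 0.1960
New interval (same dose) = 23.8 / 0.1960 = 121.4 h

121 h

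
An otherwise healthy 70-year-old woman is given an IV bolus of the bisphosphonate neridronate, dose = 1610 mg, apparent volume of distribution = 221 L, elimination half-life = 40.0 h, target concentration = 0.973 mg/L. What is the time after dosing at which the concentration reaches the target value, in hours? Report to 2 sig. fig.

C₀ = Dose / Vd = 1610 / 221 = 7.285 mg/L
k = ln2 / t½ = 0.693147 / 40.0 = 0.01733 h⁻¹
t = ln(C₀ / C) / k = ln(7.285 / 0.973) / 0.01733
  = ln(7.487) / 0.01733 = 2.013 / 0.01733 = 116.2 h

120 h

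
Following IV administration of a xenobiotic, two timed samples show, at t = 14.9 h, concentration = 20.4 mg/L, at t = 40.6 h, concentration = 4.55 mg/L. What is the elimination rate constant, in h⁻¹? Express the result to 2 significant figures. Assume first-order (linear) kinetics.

0.058 h⁻¹

k = ln(C₁/C₂) / (t₂ − t₁) = ln(20.4/4.55) / (40.6 − 14.9)
  = 1.500 / 25.70 = 0.05837 h⁻¹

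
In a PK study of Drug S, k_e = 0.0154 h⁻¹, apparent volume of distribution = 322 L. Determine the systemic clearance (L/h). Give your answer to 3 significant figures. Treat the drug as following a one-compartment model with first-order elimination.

4.96 L/h

CL = k × Vd = 0.0154 × 322 = 4.959 L/h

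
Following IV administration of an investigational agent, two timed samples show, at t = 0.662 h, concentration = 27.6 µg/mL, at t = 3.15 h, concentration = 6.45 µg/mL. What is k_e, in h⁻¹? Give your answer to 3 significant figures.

0.584 h⁻¹

k = ln(C₁/C₂) / (t₂ − t₁) = ln(27.6/6.45) / (3.15 − 0.662)
  = 1.454 / 2.488 = 0.5844 h⁻¹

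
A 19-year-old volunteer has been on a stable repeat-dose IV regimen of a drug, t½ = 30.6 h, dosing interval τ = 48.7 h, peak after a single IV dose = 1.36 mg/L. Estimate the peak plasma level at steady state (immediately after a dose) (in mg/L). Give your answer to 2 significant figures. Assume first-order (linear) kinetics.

2.0 mg/L

k = ln2 / t½ = 0.693147 / 30.6 = 0.02265 h⁻¹
e^(−kτ) = e^(−0.02265 × 48.7) = 0.3319
Accumulation ratio R = 1 / (1 − e^(−kτ)) = 1 / (1 − 0.3319) = 1.497
Steady-state peak = C₀ × R = 1.36 × 1.497 = 2.036 mg/L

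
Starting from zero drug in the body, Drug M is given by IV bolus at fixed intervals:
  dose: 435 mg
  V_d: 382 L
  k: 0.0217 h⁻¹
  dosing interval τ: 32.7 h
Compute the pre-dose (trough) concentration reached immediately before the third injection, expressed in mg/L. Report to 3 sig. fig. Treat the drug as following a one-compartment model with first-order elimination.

C₀ per dose = Dose / Vd = 435 / 382 = 1.139 mg/L
Fraction remaining after one interval: r = e^(−kτ) = e^(−0.02170 × 32.7) = 0.4918
Before dose 3, 2 doses have been given (aged 1τ, 2τ).
C_trough = C₀ × (r + r²) = 1.139 × (0.4918 + 0.2419) = 0.8357 mg/L

0.836 mg/L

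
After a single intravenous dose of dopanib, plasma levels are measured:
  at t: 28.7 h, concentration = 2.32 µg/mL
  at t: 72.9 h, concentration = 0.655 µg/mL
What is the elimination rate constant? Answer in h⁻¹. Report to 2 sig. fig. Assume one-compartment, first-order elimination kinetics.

0.029 h⁻¹

k = ln(C₁/C₂) / (t₂ − t₁) = ln(2.32/0.655) / (72.9 − 28.7)
  = 1.265 / 44.20 = 0.02862 h⁻¹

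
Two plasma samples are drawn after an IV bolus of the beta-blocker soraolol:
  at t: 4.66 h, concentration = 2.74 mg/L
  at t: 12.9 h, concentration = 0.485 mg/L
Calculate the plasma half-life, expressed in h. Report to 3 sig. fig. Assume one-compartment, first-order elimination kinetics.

k = ln(C₁/C₂) / (t₂ − t₁) = ln(2.74/0.485) / (12.9 − 4.66)
  = 1.732 / 8.240 = 0.2102 h⁻¹
t½ = ln2 / k = 0.693147 / 0.2102 = 3.298 h

3.30 h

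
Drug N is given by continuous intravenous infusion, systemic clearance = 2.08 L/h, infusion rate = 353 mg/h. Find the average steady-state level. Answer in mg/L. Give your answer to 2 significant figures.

At steady state Css = R₀ / CL = 353 / 2.080 = 169.7 mg/L

170 mg/L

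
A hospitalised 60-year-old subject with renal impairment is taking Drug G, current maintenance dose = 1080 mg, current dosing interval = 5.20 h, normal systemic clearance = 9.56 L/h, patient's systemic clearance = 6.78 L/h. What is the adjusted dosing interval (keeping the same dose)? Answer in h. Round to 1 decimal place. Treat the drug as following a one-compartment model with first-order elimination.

To keep the same average steady-state level, dosing rate must scale with clearance.
CL ratio = 6.78 / 9.56 = 0.7092
New interval (same dose) = 5.20 / 0.7092 = 7.332 h

7.3 h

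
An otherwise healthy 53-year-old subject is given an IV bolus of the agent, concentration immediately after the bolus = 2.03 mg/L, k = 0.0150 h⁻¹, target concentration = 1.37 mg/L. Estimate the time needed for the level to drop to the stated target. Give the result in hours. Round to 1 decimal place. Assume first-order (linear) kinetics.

26.2 h

t = ln(C₀ / C) / k = ln(2.030 / 1.37) / 0.01500
  = ln(1.482) / 0.01500 = 0.3934 / 0.01500 = 26.23 h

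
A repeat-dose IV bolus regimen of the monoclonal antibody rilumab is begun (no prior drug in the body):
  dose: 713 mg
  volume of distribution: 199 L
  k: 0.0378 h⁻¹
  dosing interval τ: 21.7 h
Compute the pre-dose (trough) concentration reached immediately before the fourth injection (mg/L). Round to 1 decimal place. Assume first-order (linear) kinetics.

C₀ per dose = Dose / Vd = 713 / 199 = 3.583 mg/L
Fraction remaining after one interval: r = e^(−kτ) = e^(−0.03780 × 21.7) = 0.4403
Before dose 4, 3 doses have been given (aged 1τ, 2τ, 3τ).
C_trough = C₀ × (r + r² + … + r^3) = C₀ × r(1−r^3)/(1−r)
        = 3.583 × 0.4403 × (1 − 0.08536) / (1 − 0.4403) = 2.578 mg/L

2.6 mg/L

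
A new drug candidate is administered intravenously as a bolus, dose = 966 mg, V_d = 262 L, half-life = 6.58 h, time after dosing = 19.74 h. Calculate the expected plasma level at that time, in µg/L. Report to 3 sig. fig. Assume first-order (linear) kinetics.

461 µg/L

C₀ = Dose / Vd = 966.0 / 262 = 3.687 mg/L
k = ln2 / t½ = 0.693147 / 6.58 = 0.1053 h⁻¹
t / t½ = 19.74 / 6.58 = 3 half-lives
C = C₀ × (1/2)^3 = 3.687 × 0.1250 = 0.4609 mg/L
Convert: 0.4609 mg/L × 1000 = 460.9 µg/L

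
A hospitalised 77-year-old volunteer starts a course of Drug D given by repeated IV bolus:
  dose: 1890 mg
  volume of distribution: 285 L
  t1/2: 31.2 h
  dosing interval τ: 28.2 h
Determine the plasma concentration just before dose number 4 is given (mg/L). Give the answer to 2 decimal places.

C₀ per dose = Dose / Vd = 1890 / 285 = 6.632 mg/L
k = ln2 / t½ = 0.693147 / 31.2 = 0.02222 h⁻¹
Fraction remaining after one interval: r = e^(−kτ) = e^(−0.02222 × 28.2) = 0.5344
Before dose 4, 3 doses have been given (aged 1τ, 2τ, 3τ).
C_trough = C₀ × (r + r² + … + r^3) = C₀ × r(1−r^3)/(1−r)
        = 6.632 × 0.5344 × (1 − 0.1526) / (1 − 0.5344) = 6.450 mg/L

6.45 mg/L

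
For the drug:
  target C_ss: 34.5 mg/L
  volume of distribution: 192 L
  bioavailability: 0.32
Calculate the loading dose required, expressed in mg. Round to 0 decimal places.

20700 mg

LD = Css × Vd / F = 34.5 × 192 / 0.32 = 20700 mg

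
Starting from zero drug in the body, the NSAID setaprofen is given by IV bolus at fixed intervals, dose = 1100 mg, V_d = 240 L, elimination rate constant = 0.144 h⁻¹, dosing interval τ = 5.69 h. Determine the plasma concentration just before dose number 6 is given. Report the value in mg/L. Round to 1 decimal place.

C₀ per dose = Dose / Vd = 1100 / 240 = 4.583 mg/L
Fraction remaining after one interval: r = e^(−kτ) = e^(−0.1440 × 5.69) = 0.4407
Before dose 6, 5 doses have been given (aged 1τ, 2τ, 3τ, 4τ, 5τ).
C_trough = C₀ × (r + r² + … + r^5) = C₀ × r(1−r^5)/(1−r)
        = 4.583 × 0.4407 × (1 − 0.01662) / (1 − 0.4407) = 3.551 mg/L

3.6 mg/L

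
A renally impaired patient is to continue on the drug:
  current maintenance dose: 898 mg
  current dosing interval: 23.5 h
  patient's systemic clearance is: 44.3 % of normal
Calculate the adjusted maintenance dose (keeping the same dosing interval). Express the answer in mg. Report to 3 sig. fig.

To keep the same average steady-state level, dosing rate must scale with clearance.
CL ratio = 44.3 / 100 = 0.4430
New dose (same interval) = 898 × 0.4430 = 397.8 mg

398 mg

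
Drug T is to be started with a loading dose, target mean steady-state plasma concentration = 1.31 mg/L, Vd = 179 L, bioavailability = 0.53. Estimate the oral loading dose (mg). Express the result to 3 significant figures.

LD = Css × Vd / F = 1.31 × 179 / 0.53 = 442.4 mg

442 mg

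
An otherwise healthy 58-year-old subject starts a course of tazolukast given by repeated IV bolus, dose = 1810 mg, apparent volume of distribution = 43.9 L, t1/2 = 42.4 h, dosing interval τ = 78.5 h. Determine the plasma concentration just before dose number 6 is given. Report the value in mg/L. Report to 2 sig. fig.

16 mg/L

C₀ per dose = Dose / Vd = 1810 / 43.9 = 41.23 mg/L
k = ln2 / t½ = 0.693147 / 42.4 = 0.01635 h⁻¹
Fraction remaining after one interval: r = e^(−kτ) = e^(−0.01635 × 78.5) = 0.2771
Before dose 6, 5 doses have been given (aged 1τ, 2τ, 3τ, 4τ, 5τ).
C_trough = C₀ × (r + r² + … + r^5) = C₀ × r(1−r^5)/(1−r)
        = 41.23 × 0.2771 × (1 − 0.001634) / (1 − 0.2771) = 15.78 mg/L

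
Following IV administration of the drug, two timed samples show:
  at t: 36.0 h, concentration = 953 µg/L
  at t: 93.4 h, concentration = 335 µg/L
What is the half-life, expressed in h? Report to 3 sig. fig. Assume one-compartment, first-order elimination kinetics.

k = ln(C₁/C₂) / (t₂ − t₁) = ln(953/335) / (93.4 − 36.0)
  = 1.045 / 57.40 = 0.01821 h⁻¹
t½ = ln2 / k = 0.693147 / 0.01821 = 38.06 h

38.1 h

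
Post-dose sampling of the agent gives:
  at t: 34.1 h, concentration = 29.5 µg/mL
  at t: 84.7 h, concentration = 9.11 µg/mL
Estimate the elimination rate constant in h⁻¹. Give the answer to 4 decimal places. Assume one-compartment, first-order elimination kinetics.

k = ln(C₁/C₂) / (t₂ − t₁) = ln(29.5/9.11) / (84.7 − 34.1)
  = 1.175 / 50.60 = 0.02322 h⁻¹

0.0232 h⁻¹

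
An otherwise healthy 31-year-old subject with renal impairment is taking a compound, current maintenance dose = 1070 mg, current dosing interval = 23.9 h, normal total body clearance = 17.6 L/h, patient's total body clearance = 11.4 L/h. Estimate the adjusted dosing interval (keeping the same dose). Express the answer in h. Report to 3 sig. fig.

To keep the same average steady-state level, dosing rate must scale with clearance.
CL ratio = 11.4 / 17.6 = 0.6477
New interval (same dose) = 23.9 / 0.6477 = 36.90 h

36.9 h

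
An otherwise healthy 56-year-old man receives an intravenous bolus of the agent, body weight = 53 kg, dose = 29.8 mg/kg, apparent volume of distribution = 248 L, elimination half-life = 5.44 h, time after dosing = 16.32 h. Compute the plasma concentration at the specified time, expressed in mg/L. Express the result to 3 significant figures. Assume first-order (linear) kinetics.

0.796 mg/L

Total dose = 29.8 × 53 = 1579 mg
C₀ = Dose / Vd = 1579 / 248 = 6.367 mg/L
k = ln2 / t½ = 0.693147 / 5.44 = 0.1274 h⁻¹
t / t½ = 16.32 / 5.44 = 3 half-lives
C = C₀ × (1/2)^3 = 6.367 × 0.1250 = 0.7959 mg/L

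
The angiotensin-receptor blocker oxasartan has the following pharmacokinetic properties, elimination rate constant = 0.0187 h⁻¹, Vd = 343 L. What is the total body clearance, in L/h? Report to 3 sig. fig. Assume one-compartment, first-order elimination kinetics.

6.41 L/h

CL = k × Vd = 0.0187 × 343 = 6.414 L/h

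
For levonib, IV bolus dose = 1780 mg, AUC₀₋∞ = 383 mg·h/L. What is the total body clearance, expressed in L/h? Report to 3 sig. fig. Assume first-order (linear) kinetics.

CL = Dose / AUC = 1780 / 383 = 4.648 L/h

4.65 L/h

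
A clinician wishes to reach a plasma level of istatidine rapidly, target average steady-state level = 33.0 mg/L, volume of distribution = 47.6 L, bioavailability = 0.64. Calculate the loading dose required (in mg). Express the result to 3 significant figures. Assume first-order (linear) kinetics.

LD = Css × Vd / F = 33.0 × 47.6 / 0.64 = 2454 mg

2450 mg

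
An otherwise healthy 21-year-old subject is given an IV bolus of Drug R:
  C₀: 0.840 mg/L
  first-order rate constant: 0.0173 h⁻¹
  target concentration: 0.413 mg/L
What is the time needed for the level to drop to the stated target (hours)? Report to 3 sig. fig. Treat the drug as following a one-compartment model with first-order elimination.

t = ln(C₀ / C) / k = ln(0.8400 / 0.413) / 0.01730
  = ln(2.034) / 0.01730 = 0.7100 / 0.01730 = 41.04 h

41.0 h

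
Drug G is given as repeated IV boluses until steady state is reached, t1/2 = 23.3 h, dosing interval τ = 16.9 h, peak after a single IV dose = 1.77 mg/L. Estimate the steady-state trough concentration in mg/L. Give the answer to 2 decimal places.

2.71 mg/L

k = ln2 / t½ = 0.693147 / 23.3 = 0.02975 h⁻¹
e^(−kτ) = e^(−0.02975 × 16.9) = 0.6048
Accumulation ratio R = 1 / (1 − e^(−kτ)) = 1 / (1 − 0.6048) = 2.530
Steady-state trough = C₀ × R × e^(−kτ) = 1.77 × 2.530 × 0.6048 = 2.708 mg/L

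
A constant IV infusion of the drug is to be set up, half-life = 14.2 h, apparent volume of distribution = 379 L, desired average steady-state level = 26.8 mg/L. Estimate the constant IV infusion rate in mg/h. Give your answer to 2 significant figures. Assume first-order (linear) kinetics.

500 mg/h

k = ln2 / t½ = 0.693147 / 14.2 = 0.04881 h⁻¹
CL = k × Vd = 0.04881 × 379 = 18.50 L/h
At steady state, infusion rate R₀ = Css × CL = 26.8 × 18.50 = 495.8 mg/h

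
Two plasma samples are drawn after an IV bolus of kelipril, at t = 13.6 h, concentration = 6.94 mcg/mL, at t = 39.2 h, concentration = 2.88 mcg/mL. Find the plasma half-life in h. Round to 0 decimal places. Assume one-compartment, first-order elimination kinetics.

k = ln(C₁/C₂) / (t₂ − t₁) = ln(6.94/2.88) / (39.2 − 13.6)
  = 0.8795 / 25.60 = 0.03436 h⁻¹
t½ = ln2 / k = 0.693147 / 0.03436 = 20.17 h

20 h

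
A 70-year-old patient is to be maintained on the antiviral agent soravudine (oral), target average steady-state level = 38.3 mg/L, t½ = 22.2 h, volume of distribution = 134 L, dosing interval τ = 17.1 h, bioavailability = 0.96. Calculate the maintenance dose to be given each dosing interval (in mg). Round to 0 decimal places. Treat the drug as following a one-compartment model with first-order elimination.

2854 mg

k = ln2 / t½ = 0.693147 / 22.2 = 0.03122 h⁻¹
CL = k × Vd = 0.03122 × 134 = 4.183 L/h
At steady state, F × (Dose/τ) = Css × CL.
Dose = Css × CL × τ / F = 38.3 × 4.183 × 17.1 / 0.96 = 2854 mg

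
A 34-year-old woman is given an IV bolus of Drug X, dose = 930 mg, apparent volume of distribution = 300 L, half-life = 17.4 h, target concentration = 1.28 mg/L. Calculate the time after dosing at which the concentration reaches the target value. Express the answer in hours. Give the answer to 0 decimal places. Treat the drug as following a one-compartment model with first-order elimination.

22 h

C₀ = Dose / Vd = 930.0 / 300 = 3.100 mg/L
k = ln2 / t½ = 0.693147 / 17.4 = 0.03984 h⁻¹
t = ln(C₀ / C) / k = ln(3.100 / 1.28) / 0.03984
  = ln(2.422) / 0.03984 = 0.8846 / 0.03984 = 22.20 h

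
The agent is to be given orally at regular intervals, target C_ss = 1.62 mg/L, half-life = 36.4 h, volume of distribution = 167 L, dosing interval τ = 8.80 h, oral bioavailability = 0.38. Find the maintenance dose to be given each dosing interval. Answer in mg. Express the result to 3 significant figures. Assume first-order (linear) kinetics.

119 mg

k = ln2 / t½ = 0.693147 / 36.4 = 0.01904 h⁻¹
CL = k × Vd = 0.01904 × 167 = 3.180 L/h
At steady state, F × (Dose/τ) = Css × CL.
Dose = Css × CL × τ / F = 1.62 × 3.180 × 8.80 / 0.38 = 119.3 mg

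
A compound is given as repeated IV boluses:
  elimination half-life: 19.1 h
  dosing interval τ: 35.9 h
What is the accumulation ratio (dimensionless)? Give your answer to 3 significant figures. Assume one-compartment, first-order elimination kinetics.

k = ln2 / t½ = 0.693147 / 19.1 = 0.03629 h⁻¹
e^(−kτ) = e^(−0.03629 × 35.9) = 0.2718
Accumulation ratio R = 1 / (1 − e^(−kτ)) = 1 / (1 − 0.2718) = 1.373

1.37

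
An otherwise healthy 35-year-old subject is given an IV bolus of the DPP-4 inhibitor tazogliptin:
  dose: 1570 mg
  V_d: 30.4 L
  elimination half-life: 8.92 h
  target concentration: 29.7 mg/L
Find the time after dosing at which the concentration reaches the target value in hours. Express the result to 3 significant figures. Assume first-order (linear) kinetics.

7.12 h

C₀ = Dose / Vd = 1570 / 30.4 = 51.64 mg/L
k = ln2 / t½ = 0.693147 / 8.92 = 0.07771 h⁻¹
t = ln(C₀ / C) / k = ln(51.64 / 29.7) / 0.07771
  = ln(1.739) / 0.07771 = 0.5533 / 0.07771 = 7.120 h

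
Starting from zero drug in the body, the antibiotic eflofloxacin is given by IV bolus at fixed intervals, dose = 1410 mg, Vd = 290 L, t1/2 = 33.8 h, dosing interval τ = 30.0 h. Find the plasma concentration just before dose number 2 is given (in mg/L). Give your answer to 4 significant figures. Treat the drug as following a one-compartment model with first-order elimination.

C₀ per dose = Dose / Vd = 1410 / 290 = 4.862 mg/L
k = ln2 / t½ = 0.693147 / 33.8 = 0.02051 h⁻¹
Fraction remaining after one interval: r = e^(−kτ) = e^(−0.02051 × 30.0) = 0.5405
Before dose 2, 1 dose has been given (aged 1τ).
C_trough = C₀ × r = 4.862 × 0.5405 = 2.628 mg/L

2.628 mg/L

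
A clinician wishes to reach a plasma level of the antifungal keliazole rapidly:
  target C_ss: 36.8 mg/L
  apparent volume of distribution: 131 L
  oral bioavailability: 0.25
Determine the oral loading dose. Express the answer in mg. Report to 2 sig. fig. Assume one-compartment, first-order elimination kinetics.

19000 mg

LD = Css × Vd / F = 36.8 × 131 / 0.25 = 19280 mg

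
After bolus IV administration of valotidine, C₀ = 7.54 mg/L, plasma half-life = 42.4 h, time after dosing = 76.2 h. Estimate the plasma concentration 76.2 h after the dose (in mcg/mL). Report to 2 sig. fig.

k = ln2 / t½ = 0.693147 / 42.4 = 0.01635 h⁻¹
C = C₀ · e^(−k·t) = 7.540 × e^(−0.01635 × 76.2)
  = 7.540 × 0.2877 = 2.169 mg/L
(2.169 mg/L = 2.169 mcg/mL)

2.2 mcg/mL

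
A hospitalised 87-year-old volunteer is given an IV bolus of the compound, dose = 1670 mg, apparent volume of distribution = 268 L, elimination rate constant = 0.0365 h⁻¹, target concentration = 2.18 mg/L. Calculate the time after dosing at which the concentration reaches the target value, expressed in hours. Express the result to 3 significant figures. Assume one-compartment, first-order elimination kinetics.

C₀ = Dose / Vd = 1670 / 268 = 6.231 mg/L
t = ln(C₀ / C) / k = ln(6.231 / 2.18) / 0.03650
  = ln(2.858) / 0.03650 = 1.050 / 0.03650 = 28.77 h

28.8 h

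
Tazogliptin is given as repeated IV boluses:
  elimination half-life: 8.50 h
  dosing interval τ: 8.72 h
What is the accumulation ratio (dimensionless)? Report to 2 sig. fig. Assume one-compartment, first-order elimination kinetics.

2.0

k = ln2 / t½ = 0.693147 / 8.50 = 0.08155 h⁻¹
e^(−kτ) = e^(−0.08155 × 8.72) = 0.4911
Accumulation ratio R = 1 / (1 − e^(−kτ)) = 1 / (1 − 0.4911) = 1.965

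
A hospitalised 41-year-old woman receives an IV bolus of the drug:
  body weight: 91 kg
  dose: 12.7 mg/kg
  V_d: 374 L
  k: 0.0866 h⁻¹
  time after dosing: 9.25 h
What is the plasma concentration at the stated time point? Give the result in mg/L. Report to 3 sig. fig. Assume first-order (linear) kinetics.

Total dose = 12.7 × 91 = 1156 mg
C₀ = Dose / Vd = 1156 / 374 = 3.091 mg/L
C = C₀ · e^(−k·t) = 3.091 × e^(−0.08660 × 9.25)
  = 3.091 × 0.4489 = 1.388 mg/L

1.39 mg/L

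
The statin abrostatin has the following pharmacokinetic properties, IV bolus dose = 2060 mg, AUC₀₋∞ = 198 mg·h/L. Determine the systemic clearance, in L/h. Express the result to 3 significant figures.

CL = Dose / AUC = 2060 / 198 = 10.40 L/h

10.4 L/h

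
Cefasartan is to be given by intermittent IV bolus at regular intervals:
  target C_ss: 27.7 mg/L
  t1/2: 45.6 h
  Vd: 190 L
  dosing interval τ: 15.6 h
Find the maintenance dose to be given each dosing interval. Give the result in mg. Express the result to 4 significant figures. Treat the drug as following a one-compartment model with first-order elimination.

1248 mg

k = ln2 / t½ = 0.693147 / 45.6 = 0.01520 h⁻¹
CL = k × Vd = 0.01520 × 190 = 2.888 L/h
At steady state, Dose/τ = Css × CL.
Dose = Css × CL × τ = 27.7 × 2.888 × 15.6 = 1248 mg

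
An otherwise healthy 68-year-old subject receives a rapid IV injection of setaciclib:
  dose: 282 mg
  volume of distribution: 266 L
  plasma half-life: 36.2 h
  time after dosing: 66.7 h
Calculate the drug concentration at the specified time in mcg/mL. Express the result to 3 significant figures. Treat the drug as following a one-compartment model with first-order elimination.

C₀ = Dose / Vd = 282.0 / 266 = 1.060 mg/L
k = ln2 / t½ = 0.693147 / 36.2 = 0.01915 h⁻¹
C = C₀ · e^(−k·t) = 1.060 × e^(−0.01915 × 66.7)
  = 1.060 × 0.2788 = 0.2955 mg/L
(0.2955 mg/L = 0.2955 mcg/mL)

0.296 mcg/mL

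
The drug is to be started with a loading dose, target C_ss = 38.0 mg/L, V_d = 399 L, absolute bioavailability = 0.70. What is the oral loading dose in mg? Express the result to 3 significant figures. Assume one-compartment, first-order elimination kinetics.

21700 mg

LD = Css × Vd / F = 38.0 × 399 / 0.70 = 21660 mg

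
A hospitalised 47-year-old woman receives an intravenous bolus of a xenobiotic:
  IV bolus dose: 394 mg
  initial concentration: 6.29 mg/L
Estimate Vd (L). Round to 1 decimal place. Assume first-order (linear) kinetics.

Vd = Dose / C₀ = 394.0 / 6.29 = 62.64 L

62.6 L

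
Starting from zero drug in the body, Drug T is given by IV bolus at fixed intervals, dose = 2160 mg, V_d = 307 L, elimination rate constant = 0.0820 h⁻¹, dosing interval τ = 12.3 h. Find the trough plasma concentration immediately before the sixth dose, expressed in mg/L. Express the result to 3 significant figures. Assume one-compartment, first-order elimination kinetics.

4.01 mg/L

C₀ per dose = Dose / Vd = 2160 / 307 = 7.036 mg/L
Fraction remaining after one interval: r = e^(−kτ) = e^(−0.08200 × 12.3) = 0.3647
Before dose 6, 5 doses have been given (aged 1τ, 2τ, 3τ, 4τ, 5τ).
C_trough = C₀ × (r + r² + … + r^5) = C₀ × r(1−r^5)/(1−r)
        = 7.036 × 0.3647 × (1 − 0.006452) / (1 − 0.3647) = 4.013 mg/L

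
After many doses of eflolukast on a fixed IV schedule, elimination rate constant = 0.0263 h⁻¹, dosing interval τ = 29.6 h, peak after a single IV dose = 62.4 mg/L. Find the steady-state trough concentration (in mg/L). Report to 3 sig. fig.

53.0 mg/L

e^(−kτ) = e^(−0.02630 × 29.6) = 0.4591
Accumulation ratio R = 1 / (1 − e^(−kτ)) = 1 / (1 − 0.4591) = 1.849
Steady-state trough = C₀ × R × e^(−kτ) = 62.4 × 1.849 × 0.4591 = 52.97 mg/L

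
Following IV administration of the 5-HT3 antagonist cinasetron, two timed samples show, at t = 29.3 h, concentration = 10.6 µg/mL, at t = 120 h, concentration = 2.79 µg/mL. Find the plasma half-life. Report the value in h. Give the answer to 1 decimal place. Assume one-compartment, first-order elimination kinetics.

k = ln(C₁/C₂) / (t₂ − t₁) = ln(10.6/2.79) / (120 − 29.3)
  = 1.335 / 90.70 = 0.01472 h⁻¹
t½ = ln2 / k = 0.693147 / 0.01472 = 47.09 h

47.1 h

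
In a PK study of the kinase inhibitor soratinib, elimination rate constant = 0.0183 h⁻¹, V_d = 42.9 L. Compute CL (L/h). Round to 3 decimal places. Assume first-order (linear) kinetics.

0.785 L/h

CL = k × Vd = 0.0183 × 42.9 = 0.7851 L/h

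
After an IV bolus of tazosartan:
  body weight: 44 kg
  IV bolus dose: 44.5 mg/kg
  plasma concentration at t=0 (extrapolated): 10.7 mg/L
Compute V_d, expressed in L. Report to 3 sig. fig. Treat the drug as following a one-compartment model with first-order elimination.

Dose = 44.5 × 44 = 1958 mg
Vd = Dose / C₀ = 1958 / 10.7 = 183.0 L

183 L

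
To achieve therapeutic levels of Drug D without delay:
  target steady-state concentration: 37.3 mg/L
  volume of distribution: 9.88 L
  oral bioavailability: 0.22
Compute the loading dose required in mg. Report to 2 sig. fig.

1700 mg

LD = Css × Vd / F = 37.3 × 9.88 / 0.22 = 1675 mg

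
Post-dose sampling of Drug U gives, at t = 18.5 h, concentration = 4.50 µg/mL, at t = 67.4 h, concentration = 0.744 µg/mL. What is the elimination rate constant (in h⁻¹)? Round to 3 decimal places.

0.037 h⁻¹

k = ln(C₁/C₂) / (t₂ − t₁) = ln(4.50/0.744) / (67.4 − 18.5)
  = 1.800 / 48.90 = 0.03681 h⁻¹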